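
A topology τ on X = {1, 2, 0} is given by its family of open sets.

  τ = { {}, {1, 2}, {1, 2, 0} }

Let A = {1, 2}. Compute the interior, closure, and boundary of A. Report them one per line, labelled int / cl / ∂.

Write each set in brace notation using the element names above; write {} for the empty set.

opens ⊆ A: {}, {1, 2}; union → int = {1, 2}
complement {0}; its interior {}; cl(A) = X∖{} = {1, 2, 0}
boundary = {1, 2, 0} ∖ {1, 2} = {0}

int(A) = {1, 2}
cl(A)  = {1, 2, 0}
∂A     = {0}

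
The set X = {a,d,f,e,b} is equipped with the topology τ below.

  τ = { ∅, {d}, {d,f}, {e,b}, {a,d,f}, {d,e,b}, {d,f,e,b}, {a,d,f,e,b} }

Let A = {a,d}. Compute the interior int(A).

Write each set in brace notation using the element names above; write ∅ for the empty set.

{d}

U open, U⊆A: ∅, {d}. int(A) = ⋃ = {d}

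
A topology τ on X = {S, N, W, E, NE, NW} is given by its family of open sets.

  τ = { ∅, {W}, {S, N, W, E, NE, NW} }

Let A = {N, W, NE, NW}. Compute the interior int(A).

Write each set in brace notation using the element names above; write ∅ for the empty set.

opens ⊆ A: ∅, {W}; union → int = {W}

{W}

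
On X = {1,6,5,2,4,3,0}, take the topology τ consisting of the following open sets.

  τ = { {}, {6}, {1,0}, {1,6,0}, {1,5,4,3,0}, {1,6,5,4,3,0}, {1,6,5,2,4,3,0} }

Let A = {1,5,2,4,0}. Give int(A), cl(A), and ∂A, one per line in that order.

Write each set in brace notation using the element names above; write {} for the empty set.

interior: largest open inside A is {1,0} (from {}, {1,0})
cl via duality: int({6,3}) = {6}, so X∖{6} = {1,5,2,4,3,0}
cl∖int = {5,2,4,3}

int(A) = {1,0}
cl(A)  = {1,5,2,4,3,0}
∂A     = {5,2,4,3}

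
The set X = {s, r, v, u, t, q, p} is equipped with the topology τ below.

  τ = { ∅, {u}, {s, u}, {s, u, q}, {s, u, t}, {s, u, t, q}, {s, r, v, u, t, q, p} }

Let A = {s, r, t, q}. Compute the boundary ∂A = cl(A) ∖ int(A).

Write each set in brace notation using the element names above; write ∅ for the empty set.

opens ⊆ A: ∅; union → int = ∅
complement {v, u, p}; its interior {u}; cl(A) = X∖{u} = {s, r, v, t, q, p}
boundary = {s, r, v, t, q, p} ∖ ∅ = {s, r, v, t, q, p}

{s, r, v, t, q, p}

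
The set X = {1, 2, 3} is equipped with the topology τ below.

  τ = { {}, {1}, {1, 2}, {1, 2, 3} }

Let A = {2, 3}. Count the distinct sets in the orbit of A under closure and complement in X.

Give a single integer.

X∖A={1}, int(X∖A)={1}, hence cl(A)={2, 3}
Orbit (k=closure, c=complement):
  1. A     = {2, 3}
  2. cA    = {1}
  3. kcA   = {1, 2, 3}
  4. ckcA  = {}
(closed under both — stop)

4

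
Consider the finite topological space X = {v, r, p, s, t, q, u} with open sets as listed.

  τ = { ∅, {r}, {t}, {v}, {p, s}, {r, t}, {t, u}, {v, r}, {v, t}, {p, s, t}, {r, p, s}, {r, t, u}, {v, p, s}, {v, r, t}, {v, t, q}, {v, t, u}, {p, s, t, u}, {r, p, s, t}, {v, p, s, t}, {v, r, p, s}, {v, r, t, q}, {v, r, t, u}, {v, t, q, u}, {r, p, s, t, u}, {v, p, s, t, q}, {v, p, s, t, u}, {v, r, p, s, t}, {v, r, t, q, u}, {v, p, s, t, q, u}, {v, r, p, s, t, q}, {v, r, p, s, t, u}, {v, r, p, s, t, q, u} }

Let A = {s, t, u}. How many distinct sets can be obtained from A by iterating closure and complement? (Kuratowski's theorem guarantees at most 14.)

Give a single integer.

closure: X∖int(X∖A) = X∖{v, r} = {p, s, t, q, u}
Let k=closure and c=complement:
  1. A     = {s, t, u}
  2. kA    = {p, s, t, q, u}
  3. cA    = {v, r, p, q}
  4. ckA   = {v, r}
  5. kcA   = {v, r, p, s, q}
  6. kckA  = {v, r, q}
  7. ckcA  = {t, u}
  8. ckckA = {p, s, t, u}
  9. kckcA = {t, q, u}
  10. ckckcA = {v, r, p, s}
— saturated at 10

10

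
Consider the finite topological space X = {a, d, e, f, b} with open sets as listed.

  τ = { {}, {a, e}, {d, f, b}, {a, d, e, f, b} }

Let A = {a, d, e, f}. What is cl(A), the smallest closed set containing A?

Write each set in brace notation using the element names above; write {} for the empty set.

{a, d, e, f, b}

X∖A={b}, int(X∖A)={}, hence cl(A)={a, d, e, f, b}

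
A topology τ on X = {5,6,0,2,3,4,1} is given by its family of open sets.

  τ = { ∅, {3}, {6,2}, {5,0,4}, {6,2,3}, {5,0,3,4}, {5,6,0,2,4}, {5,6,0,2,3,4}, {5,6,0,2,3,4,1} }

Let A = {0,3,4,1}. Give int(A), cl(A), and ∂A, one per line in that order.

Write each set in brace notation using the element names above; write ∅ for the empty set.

interior: largest open inside A is {3} (from ∅, {3})
cl via duality: int({5,6,2}) = {6,2}, so X∖{6,2} = {5,0,3,4,1}
cl∖int = {5,0,4,1}

int(A) = {3}
cl(A)  = {5,0,3,4,1}
∂A     = {5,0,4,1}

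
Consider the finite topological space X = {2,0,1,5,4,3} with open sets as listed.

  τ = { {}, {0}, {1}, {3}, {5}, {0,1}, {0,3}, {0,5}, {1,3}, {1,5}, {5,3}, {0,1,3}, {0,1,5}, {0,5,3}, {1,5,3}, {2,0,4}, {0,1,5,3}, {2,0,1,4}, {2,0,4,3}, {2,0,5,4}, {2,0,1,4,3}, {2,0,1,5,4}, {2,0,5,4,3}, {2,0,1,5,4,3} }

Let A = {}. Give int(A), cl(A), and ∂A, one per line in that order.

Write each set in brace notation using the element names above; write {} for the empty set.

interior: largest open inside A is {} (from {})
cl via duality: int({2,0,1,5,4,3}) = {2,0,1,5,4,3}, so X∖{2,0,1,5,4,3} = {}
cl∖int = {}

int(A) = {}
cl(A)  = {}
∂A     = {}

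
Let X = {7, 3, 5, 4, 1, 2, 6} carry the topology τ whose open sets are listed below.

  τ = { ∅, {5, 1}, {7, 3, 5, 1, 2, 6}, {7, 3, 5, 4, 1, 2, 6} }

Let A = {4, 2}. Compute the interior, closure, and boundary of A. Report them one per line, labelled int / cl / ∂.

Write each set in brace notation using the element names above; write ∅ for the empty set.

int(A) = ∅
cl(A)  = {7, 3, 4, 2, 6}
∂A     = {7, 3, 4, 2, 6}

interior: largest open inside A is ∅ (from ∅)
cl via duality: int({7, 3, 5, 1, 6}) = {5, 1}, so X∖{5, 1} = {7, 3, 4, 2, 6}
cl∖int = {7, 3, 4, 2, 6}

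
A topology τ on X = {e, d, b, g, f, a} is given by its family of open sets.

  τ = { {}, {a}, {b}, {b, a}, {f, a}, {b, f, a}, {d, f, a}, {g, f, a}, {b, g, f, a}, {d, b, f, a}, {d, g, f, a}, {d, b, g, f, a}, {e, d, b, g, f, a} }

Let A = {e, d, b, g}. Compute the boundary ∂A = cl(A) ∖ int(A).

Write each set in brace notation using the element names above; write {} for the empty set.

{e, d, g}

U open, U⊆A: {}, {b}. int(A) = ⋃ = {b}
X∖A={f, a}, int(X∖A)={f, a}, hence cl(A)={e, d, b, g}
∂A: remove int from cl → {e, d, g}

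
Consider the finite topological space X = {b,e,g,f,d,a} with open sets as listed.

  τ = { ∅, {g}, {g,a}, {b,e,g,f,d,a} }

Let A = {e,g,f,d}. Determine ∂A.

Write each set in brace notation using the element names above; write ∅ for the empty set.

open subsets of A: ∅, {g}; so int(A) = {g}
closure: X∖int(X∖A) = X∖∅ = {b,e,g,f,d,a}
∂A = {b,e,g,f,d,a} minus {g} = {b,e,f,d,a}

{b,e,f,d,a}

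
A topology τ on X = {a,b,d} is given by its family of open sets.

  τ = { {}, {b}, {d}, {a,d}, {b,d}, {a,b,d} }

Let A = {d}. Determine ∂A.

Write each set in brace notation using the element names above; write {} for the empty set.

{a}

opens ⊆ A: {}, {d}; union → int = {d}
complement {a,b}; its interior {b}; cl(A) = X∖{b} = {a,d}
boundary = {a,d} ∖ {d} = {a}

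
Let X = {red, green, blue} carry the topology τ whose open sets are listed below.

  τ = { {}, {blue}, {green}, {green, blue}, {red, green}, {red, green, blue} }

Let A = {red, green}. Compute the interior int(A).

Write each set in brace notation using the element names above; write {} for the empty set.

{red, green}

opens ⊆ A: {}, {green}, {red, green}; union → int = {red, green}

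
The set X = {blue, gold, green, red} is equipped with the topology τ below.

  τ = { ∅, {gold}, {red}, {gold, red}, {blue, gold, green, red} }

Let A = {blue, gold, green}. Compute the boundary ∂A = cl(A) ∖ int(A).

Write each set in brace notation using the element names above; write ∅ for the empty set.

opens ⊆ A: ∅, {gold}; union → int = {gold}
complement {red}; its interior {red}; cl(A) = X∖{red} = {blue, gold, green}
boundary = {blue, gold, green} ∖ {gold} = {blue, green}

{blue, green}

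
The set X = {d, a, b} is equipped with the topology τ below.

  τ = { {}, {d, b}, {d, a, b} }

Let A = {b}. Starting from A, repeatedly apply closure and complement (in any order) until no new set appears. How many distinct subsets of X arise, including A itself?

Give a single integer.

4

X∖A={d, a}, int(X∖A)={}, hence cl(A)={d, a, b}
Orbit (k=closure, c=complement):
  1. A     = {b}
  2. kA    = {d, a, b}
  3. cA    = {d, a}
  4. ckA   = {}
(closed under both — stop)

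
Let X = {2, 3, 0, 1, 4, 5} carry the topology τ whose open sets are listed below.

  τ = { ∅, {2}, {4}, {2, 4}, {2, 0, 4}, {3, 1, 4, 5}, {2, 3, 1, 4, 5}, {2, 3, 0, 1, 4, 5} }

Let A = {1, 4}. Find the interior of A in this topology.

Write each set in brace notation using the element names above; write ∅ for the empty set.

{4}

U open, U⊆A: ∅, {4}. int(A) = ⋃ = {4}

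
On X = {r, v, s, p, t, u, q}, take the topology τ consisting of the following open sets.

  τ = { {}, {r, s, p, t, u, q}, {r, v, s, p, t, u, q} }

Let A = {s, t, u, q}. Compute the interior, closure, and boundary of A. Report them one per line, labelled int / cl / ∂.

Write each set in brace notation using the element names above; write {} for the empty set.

int(A) = {}
cl(A)  = {r, v, s, p, t, u, q}
∂A     = {r, v, s, p, t, u, q}

interior: largest open inside A is {} (from {})
cl via duality: int({r, v, p}) = {}, so X∖{} = {r, v, s, p, t, u, q}
cl∖int = {r, v, s, p, t, u, q}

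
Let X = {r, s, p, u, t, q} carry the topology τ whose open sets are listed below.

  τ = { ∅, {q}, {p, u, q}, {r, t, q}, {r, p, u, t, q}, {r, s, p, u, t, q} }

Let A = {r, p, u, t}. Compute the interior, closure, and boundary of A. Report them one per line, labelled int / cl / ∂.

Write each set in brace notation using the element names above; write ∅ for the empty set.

opens ⊆ A: ∅; union → int = ∅
complement {s, q}; its interior {q}; cl(A) = X∖{q} = {r, s, p, u, t}
boundary = {r, s, p, u, t} ∖ ∅ = {r, s, p, u, t}

int(A) = ∅
cl(A)  = {r, s, p, u, t}
∂A     = {r, s, p, u, t}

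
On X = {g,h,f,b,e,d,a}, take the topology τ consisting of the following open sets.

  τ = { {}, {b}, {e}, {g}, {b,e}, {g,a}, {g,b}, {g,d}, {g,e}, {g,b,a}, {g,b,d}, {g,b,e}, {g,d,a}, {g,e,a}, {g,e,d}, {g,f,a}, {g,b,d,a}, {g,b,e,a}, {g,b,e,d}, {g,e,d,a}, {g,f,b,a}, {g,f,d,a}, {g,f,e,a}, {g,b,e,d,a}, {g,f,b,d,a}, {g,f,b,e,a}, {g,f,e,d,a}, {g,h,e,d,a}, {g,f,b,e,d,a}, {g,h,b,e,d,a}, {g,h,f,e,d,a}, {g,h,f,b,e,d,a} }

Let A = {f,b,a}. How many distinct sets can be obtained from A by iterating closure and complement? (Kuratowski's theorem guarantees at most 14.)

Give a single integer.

X∖A={g,h,e,d}, int(X∖A)={g,e,d}, hence cl(A)={h,f,b,a}
Orbit (k=closure, c=complement):
  1. A     = {f,b,a}
  2. kA    = {h,f,b,a}
  3. cA    = {g,h,e,d}
  4. ckA   = {g,e,d}
  5. kcA   = {g,h,f,e,d,a}
  6. ckcA  = {b}
(closed under both — stop)

6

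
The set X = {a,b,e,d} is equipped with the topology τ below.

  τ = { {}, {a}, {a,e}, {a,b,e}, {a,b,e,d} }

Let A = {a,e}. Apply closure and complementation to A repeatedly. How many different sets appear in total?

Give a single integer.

complement {b,d}; its interior {}; cl(A) = X∖{} = {a,b,e,d}
With k = closure, c = complement:
  1. A     = {a,e}
  2. kA    = {a,b,e,d}
  3. cA    = {b,d}
  4. ckA   = {}
k, c of each give nothing new

4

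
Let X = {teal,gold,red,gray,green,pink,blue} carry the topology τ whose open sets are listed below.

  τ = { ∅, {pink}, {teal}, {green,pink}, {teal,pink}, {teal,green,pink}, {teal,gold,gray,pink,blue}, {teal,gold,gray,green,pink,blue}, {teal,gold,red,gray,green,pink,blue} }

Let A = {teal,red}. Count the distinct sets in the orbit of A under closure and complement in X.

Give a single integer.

6

X∖A={gold,gray,green,pink,blue}, int(X∖A)={green,pink}, hence cl(A)={teal,gold,red,gray,blue}
Orbit (k=closure, c=complement):
  1. A     = {teal,red}
  2. kA    = {teal,gold,red,gray,blue}
  3. cA    = {gold,gray,green,pink,blue}
  4. ckA   = {green,pink}
  5. kcA   = {gold,red,gray,green,pink,blue}
  6. ckcA  = {teal}
(closed under both — stop)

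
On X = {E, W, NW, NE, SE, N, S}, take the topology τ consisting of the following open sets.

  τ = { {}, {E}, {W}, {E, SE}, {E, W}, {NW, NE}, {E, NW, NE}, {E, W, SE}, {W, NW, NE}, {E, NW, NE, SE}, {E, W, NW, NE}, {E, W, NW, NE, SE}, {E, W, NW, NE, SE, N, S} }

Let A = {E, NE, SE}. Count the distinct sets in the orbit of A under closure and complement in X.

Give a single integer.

complement {W, NW, N, S}; its interior {W}; cl(A) = X∖{W} = {E, NW, NE, SE, N, S}
With k = closure, c = complement:
  1. A     = {E, NE, SE}
  2. kA    = {E, NW, NE, SE, N, S}
  3. cA    = {W, NW, N, S}
  4. ckA   = {W}
  5. kcA   = {W, NW, NE, N, S}
  6. kckA  = {W, N, S}
  7. ckcA  = {E, SE}
  8. ckckA = {E, NW, NE, SE}
  9. kckcA = {E, SE, N, S}
  10. ckckcA = {W, NW, NE}
k, c of each give nothing new

10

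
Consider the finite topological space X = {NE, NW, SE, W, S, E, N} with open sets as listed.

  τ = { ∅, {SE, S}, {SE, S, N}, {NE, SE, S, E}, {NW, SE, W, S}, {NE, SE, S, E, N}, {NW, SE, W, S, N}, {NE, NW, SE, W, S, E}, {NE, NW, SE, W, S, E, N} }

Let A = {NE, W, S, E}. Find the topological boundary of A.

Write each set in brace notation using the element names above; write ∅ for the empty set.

opens ⊆ A: ∅; union → int = ∅
complement {NW, SE, N}; its interior ∅; cl(A) = X∖∅ = {NE, NW, SE, W, S, E, N}
boundary = {NE, NW, SE, W, S, E, N} ∖ ∅ = {NE, NW, SE, W, S, E, N}

{NE, NW, SE, W, S, E, N}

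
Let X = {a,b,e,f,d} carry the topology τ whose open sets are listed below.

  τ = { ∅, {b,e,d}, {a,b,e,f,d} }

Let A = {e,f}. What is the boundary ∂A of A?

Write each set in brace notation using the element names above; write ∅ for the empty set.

{a,b,e,f,d}

opens ⊆ A: ∅; union → int = ∅
complement {a,b,d}; its interior ∅; cl(A) = X∖∅ = {a,b,e,f,d}
boundary = {a,b,e,f,d} ∖ ∅ = {a,b,e,f,d}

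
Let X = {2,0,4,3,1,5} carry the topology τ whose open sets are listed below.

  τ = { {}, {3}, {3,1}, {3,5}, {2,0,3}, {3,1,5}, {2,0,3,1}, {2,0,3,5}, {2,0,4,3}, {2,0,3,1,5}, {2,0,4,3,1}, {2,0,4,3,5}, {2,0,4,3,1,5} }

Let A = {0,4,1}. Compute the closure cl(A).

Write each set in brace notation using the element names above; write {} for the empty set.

X∖A={2,3,5}, int(X∖A)={3,5}, hence cl(A)={2,0,4,1}

{2,0,4,1}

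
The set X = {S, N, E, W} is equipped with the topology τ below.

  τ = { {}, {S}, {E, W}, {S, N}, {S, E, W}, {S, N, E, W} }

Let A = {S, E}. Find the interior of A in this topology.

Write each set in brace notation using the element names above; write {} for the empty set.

{S}

opens ⊆ A: {}, {S}; union → int = {S}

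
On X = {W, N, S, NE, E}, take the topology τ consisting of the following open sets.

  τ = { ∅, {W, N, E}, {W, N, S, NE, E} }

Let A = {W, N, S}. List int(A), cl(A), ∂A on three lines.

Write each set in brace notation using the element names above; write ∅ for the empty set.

int(A) = ∅
cl(A)  = {W, N, S, NE, E}
∂A     = {W, N, S, NE, E}

opens ⊆ A: ∅; union → int = ∅
complement {NE, E}; its interior ∅; cl(A) = X∖∅ = {W, N, S, NE, E}
boundary = {W, N, S, NE, E} ∖ ∅ = {W, N, S, NE, E}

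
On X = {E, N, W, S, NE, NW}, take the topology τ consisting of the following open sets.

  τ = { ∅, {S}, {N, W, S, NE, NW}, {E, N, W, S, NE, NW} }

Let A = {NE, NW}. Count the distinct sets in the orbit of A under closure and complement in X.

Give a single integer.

X∖A={E, N, W, S}, int(X∖A)={S}, hence cl(A)={E, N, W, NE, NW}
Orbit (k=closure, c=complement):
  1. A     = {NE, NW}
  2. kA    = {E, N, W, NE, NW}
  3. cA    = {E, N, W, S}
  4. ckA   = {S}
  5. kcA   = {E, N, W, S, NE, NW}
  6. ckcA  = ∅
(closed under both — stop)

6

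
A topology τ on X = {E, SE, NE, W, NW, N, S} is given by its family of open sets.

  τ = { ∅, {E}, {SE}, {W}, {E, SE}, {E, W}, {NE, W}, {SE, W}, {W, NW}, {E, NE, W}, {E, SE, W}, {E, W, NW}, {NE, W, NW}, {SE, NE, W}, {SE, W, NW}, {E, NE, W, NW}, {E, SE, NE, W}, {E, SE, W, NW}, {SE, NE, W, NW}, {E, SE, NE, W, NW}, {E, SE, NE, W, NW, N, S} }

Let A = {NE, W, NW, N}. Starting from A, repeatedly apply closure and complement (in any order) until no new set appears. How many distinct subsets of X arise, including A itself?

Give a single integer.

6

cl via duality: int({E, SE, S}) = {E, SE}, so X∖{E, SE} = {NE, W, NW, N, S}
Write k for closure, c for complement:
  1. A     = {NE, W, NW, N}
  2. kA    = {NE, W, NW, N, S}
  3. cA    = {E, SE, S}
  4. ckA   = {E, SE}
  5. kcA   = {E, SE, N, S}
  6. ckcA  = {NE, W, NW}
applying k or c yields no new set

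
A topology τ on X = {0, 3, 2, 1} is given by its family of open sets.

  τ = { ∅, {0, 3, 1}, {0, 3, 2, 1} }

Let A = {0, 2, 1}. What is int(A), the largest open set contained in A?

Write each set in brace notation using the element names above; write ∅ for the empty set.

∅

open subsets of A: ∅; so int(A) = ∅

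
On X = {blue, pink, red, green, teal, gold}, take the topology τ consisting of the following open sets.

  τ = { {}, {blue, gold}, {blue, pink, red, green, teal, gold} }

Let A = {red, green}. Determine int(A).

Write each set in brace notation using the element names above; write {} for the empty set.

{}

opens ⊆ A: {}; union → int = {}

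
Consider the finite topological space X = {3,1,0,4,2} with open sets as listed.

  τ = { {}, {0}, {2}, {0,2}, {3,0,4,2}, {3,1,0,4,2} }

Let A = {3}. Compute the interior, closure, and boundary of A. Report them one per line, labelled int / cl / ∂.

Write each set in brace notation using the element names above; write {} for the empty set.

opens ⊆ A: {}; union → int = {}
complement {1,0,4,2}; its interior {0,2}; cl(A) = X∖{0,2} = {3,1,4}
boundary = {3,1,4} ∖ {} = {3,1,4}

int(A) = {}
cl(A)  = {3,1,4}
∂A     = {3,1,4}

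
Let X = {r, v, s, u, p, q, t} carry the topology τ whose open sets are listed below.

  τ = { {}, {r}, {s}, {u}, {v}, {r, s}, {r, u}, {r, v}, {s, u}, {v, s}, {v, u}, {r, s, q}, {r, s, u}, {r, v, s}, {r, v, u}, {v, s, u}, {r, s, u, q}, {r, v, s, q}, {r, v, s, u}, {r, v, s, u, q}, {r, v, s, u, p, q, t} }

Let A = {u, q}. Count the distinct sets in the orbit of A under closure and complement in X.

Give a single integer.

8

X∖A={r, v, s, p, t}, int(X∖A)={r, v, s}, hence cl(A)={u, p, q, t}
Orbit (k=closure, c=complement):
  1. A     = {u, q}
  2. kA    = {u, p, q, t}
  3. cA    = {r, v, s, p, t}
  4. ckA   = {r, v, s}
  5. kcA   = {r, v, s, p, q, t}
  6. ckcA  = {u}
  7. kckcA = {u, p, t}
  8. ckckcA = {r, v, s, q}
(closed under both — stop)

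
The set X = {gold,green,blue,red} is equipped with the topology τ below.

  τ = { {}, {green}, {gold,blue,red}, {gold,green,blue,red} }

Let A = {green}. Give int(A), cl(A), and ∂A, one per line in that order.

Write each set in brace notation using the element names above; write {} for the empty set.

U open, U⊆A: {}, {green}. int(A) = ⋃ = {green}
X∖A={gold,blue,red}, int(X∖A)={gold,blue,red}, hence cl(A)={green}
∂A: remove int from cl → {}

int(A) = {green}
cl(A)  = {green}
∂A     = {}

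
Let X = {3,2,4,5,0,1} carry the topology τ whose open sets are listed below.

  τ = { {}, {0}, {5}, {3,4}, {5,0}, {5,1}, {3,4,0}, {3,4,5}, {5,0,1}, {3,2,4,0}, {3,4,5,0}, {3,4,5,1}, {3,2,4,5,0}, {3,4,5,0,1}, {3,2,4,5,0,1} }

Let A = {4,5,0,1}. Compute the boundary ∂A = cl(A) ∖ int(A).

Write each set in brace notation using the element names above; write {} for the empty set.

{3,2,4}

open subsets of A: {}, {0}, {5}, {5,0}, {5,1}, {5,0,1}; so int(A) = {5,0,1}
closure: X∖int(X∖A) = X∖{} = {3,2,4,5,0,1}
∂A = {3,2,4,5,0,1} minus {5,0,1} = {3,2,4}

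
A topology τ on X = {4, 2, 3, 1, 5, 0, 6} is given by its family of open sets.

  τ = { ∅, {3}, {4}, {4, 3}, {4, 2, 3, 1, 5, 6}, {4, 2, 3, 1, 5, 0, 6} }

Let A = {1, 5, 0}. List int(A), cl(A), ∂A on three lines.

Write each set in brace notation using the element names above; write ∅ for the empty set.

int(A) = ∅
cl(A)  = {2, 1, 5, 0, 6}
∂A     = {2, 1, 5, 0, 6}

open subsets of A: ∅; so int(A) = ∅
closure: X∖int(X∖A) = X∖{4, 3} = {2, 1, 5, 0, 6}
∂A = {2, 1, 5, 0, 6} minus ∅ = {2, 1, 5, 0, 6}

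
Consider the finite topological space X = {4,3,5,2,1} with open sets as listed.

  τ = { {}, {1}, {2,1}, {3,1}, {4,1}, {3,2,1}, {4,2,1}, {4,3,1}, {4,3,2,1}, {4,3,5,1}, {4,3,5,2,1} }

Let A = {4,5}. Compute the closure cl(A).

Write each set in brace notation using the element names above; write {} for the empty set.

{4,5}

cl via duality: int({3,2,1}) = {3,2,1}, so X∖{3,2,1} = {4,5}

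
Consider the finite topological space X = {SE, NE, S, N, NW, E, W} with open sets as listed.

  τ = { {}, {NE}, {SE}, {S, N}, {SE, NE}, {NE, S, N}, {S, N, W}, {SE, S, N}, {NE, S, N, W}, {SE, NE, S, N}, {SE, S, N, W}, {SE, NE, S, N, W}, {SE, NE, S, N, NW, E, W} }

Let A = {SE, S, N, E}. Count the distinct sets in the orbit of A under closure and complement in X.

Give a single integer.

complement {NE, NW, W}; its interior {NE}; cl(A) = X∖{NE} = {SE, S, N, NW, E, W}
With k = closure, c = complement:
  1. A     = {SE, S, N, E}
  2. kA    = {SE, S, N, NW, E, W}
  3. cA    = {NE, NW, W}
  4. ckA   = {NE}
  5. kcA   = {NE, NW, E, W}
  6. kckA  = {NE, NW, E}
  7. ckcA  = {SE, S, N}
  8. ckckA = {SE, S, N, W}
k, c of each give nothing new

8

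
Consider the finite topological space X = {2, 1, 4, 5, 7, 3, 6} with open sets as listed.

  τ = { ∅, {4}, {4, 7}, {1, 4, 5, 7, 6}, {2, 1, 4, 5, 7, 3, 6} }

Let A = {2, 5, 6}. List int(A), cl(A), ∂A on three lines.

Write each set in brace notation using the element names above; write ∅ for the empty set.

open subsets of A: ∅; so int(A) = ∅
closure: X∖int(X∖A) = X∖{4, 7} = {2, 1, 5, 3, 6}
∂A = {2, 1, 5, 3, 6} minus ∅ = {2, 1, 5, 3, 6}

int(A) = ∅
cl(A)  = {2, 1, 5, 3, 6}
∂A     = {2, 1, 5, 3, 6}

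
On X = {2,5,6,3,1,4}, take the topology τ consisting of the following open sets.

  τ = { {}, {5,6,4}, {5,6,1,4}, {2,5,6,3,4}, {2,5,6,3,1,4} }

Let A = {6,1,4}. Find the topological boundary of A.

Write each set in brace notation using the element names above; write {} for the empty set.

interior: largest open inside A is {} (from {})
cl via duality: int({2,5,3}) = {}, so X∖{} = {2,5,6,3,1,4}
cl∖int = {2,5,6,3,1,4}

{2,5,6,3,1,4}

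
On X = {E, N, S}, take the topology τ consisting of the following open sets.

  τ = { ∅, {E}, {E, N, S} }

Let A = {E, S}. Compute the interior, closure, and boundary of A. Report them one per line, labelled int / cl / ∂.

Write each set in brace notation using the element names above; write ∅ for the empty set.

open subsets of A: ∅, {E}; so int(A) = {E}
closure: X∖int(X∖A) = X∖∅ = {E, N, S}
∂A = {E, N, S} minus {E} = {N, S}

int(A) = {E}
cl(A)  = {E, N, S}
∂A     = {N, S}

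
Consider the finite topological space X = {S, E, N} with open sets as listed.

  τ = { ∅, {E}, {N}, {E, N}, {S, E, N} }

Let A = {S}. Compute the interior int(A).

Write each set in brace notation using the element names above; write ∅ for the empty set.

∅

open subsets of A: ∅; so int(A) = ∅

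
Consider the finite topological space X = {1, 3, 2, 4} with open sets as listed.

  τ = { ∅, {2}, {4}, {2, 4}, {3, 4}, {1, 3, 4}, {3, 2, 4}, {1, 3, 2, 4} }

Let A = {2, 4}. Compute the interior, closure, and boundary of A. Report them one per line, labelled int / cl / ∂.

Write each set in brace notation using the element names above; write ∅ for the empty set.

opens ⊆ A: ∅, {4}, {2}, {2, 4}; union → int = {2, 4}
complement {1, 3}; its interior ∅; cl(A) = X∖∅ = {1, 3, 2, 4}
boundary = {1, 3, 2, 4} ∖ {2, 4} = {1, 3}

int(A) = {2, 4}
cl(A)  = {1, 3, 2, 4}
∂A     = {1, 3}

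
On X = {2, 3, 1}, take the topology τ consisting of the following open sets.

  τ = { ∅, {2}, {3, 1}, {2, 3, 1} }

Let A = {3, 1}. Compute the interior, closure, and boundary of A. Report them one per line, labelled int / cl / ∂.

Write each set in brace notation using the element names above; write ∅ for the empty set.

int(A) = {3, 1}
cl(A)  = {3, 1}
∂A     = ∅

interior: largest open inside A is {3, 1} (from ∅, {3, 1})
cl via duality: int({2}) = {2}, so X∖{2} = {3, 1}
cl∖int = ∅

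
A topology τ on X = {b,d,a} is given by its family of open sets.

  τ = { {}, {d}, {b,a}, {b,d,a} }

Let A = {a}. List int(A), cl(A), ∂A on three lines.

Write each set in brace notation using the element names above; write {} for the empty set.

opens ⊆ A: {}; union → int = {}
complement {b,d}; its interior {d}; cl(A) = X∖{d} = {b,a}
boundary = {b,a} ∖ {} = {b,a}

int(A) = {}
cl(A)  = {b,a}
∂A     = {b,a}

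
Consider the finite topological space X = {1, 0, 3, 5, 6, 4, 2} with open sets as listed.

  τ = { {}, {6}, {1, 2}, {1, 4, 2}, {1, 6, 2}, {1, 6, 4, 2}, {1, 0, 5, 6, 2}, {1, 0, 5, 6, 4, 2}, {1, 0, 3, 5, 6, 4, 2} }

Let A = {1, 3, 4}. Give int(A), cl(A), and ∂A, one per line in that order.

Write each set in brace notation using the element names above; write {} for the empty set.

int(A) = {}
cl(A)  = {1, 0, 3, 5, 4, 2}
∂A     = {1, 0, 3, 5, 4, 2}

U open, U⊆A: {}. int(A) = ⋃ = {}
X∖A={0, 5, 6, 2}, int(X∖A)={6}, hence cl(A)={1, 0, 3, 5, 4, 2}
∂A: remove int from cl → {1, 0, 3, 5, 4, 2}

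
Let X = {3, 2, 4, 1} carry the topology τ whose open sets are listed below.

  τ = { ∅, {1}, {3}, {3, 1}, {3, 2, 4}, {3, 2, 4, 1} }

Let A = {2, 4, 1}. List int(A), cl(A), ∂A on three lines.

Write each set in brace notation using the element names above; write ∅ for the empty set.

int(A) = {1}
cl(A)  = {2, 4, 1}
∂A     = {2, 4}

opens ⊆ A: ∅, {1}; union → int = {1}
complement {3}; its interior {3}; cl(A) = X∖{3} = {2, 4, 1}
boundary = {2, 4, 1} ∖ {1} = {2, 4}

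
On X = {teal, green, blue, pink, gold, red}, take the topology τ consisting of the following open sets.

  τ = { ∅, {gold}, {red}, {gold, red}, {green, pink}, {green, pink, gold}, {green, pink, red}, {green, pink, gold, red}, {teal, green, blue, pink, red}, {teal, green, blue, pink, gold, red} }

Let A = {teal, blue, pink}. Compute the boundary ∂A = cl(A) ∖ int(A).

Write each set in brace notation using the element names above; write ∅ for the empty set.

interior: largest open inside A is ∅ (from ∅)
cl via duality: int({green, gold, red}) = {gold, red}, so X∖{gold, red} = {teal, green, blue, pink}
cl∖int = {teal, green, blue, pink}

{teal, green, blue, pink}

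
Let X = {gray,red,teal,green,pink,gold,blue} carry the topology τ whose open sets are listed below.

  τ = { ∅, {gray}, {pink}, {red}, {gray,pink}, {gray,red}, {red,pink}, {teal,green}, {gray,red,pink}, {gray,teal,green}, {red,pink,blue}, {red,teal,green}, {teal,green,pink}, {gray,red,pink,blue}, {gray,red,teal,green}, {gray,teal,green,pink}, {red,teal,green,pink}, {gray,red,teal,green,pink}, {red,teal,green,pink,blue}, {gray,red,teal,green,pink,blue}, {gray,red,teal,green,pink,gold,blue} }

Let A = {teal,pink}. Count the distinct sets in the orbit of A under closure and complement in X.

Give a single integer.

X∖A={gray,red,green,gold,blue}, int(X∖A)={gray,red}, hence cl(A)={teal,green,pink,gold,blue}
Orbit (k=closure, c=complement):
  1. A     = {teal,pink}
  2. kA    = {teal,green,pink,gold,blue}
  3. cA    = {gray,red,green,gold,blue}
  4. ckA   = {gray,red}
  5. kcA   = {gray,red,teal,green,gold,blue}
  6. kckA  = {gray,red,gold,blue}
  7. ckcA  = {pink}
  8. ckckA = {teal,green,pink}
  9. kckcA = {pink,gold,blue}
  10. ckckcA = {gray,red,teal,green}
(closed under both — stop)

10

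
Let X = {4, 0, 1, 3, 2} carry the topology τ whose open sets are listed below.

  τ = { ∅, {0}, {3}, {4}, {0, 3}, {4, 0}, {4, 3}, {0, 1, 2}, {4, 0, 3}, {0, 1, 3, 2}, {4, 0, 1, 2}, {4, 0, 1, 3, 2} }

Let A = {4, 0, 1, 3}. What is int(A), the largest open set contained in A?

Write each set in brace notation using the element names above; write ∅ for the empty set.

interior: largest open inside A is {4, 0, 3} (from ∅, {4}, {0}, {3}, {4, 3}, {0, 3}, {4, 0}, {4, 0, 3})

{4, 0, 3}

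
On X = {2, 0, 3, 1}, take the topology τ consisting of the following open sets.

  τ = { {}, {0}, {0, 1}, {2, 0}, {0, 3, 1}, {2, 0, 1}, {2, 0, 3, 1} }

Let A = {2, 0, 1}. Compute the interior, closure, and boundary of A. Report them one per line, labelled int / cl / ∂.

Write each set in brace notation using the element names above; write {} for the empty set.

opens ⊆ A: {}, {0}, {2, 0}, {0, 1}, {2, 0, 1}; union → int = {2, 0, 1}
complement {3}; its interior {}; cl(A) = X∖{} = {2, 0, 3, 1}
boundary = {2, 0, 3, 1} ∖ {2, 0, 1} = {3}

int(A) = {2, 0, 1}
cl(A)  = {2, 0, 3, 1}
∂A     = {3}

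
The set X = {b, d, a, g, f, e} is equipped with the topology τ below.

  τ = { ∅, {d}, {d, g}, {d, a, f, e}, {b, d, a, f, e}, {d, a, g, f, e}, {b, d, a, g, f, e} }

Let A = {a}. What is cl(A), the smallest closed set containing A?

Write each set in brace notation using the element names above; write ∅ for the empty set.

{b, a, f, e}

closure: X∖int(X∖A) = X∖{d, g} = {b, a, f, e}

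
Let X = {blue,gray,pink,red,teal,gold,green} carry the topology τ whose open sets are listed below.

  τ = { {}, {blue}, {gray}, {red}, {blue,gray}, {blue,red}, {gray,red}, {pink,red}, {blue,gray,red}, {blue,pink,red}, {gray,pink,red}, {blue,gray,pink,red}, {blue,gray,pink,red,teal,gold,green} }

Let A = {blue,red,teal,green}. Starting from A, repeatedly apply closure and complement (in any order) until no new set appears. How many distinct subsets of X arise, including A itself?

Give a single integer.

8

X∖A={gray,pink,gold}, int(X∖A)={gray}, hence cl(A)={blue,pink,red,teal,gold,green}
Orbit (k=closure, c=complement):
  1. A     = {blue,red,teal,green}
  2. kA    = {blue,pink,red,teal,gold,green}
  3. cA    = {gray,pink,gold}
  4. ckA   = {gray}
  5. kcA   = {gray,pink,teal,gold,green}
  6. kckA  = {gray,teal,gold,green}
  7. ckcA  = {blue,red}
  8. ckckA = {blue,pink,red}
(closed under both — stop)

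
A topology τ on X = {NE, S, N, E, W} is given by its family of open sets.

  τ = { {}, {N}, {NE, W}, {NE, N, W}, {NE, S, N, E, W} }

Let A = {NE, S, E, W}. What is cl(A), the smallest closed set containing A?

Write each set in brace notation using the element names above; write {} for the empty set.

closure: X∖int(X∖A) = X∖{N} = {NE, S, E, W}

{NE, S, E, W}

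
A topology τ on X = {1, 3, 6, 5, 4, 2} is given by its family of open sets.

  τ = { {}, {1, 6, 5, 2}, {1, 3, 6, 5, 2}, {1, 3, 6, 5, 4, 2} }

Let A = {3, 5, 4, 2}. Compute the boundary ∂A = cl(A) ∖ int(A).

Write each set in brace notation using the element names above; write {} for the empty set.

{1, 3, 6, 5, 4, 2}

open subsets of A: {}; so int(A) = {}
closure: X∖int(X∖A) = X∖{} = {1, 3, 6, 5, 4, 2}
∂A = {1, 3, 6, 5, 4, 2} minus {} = {1, 3, 6, 5, 4, 2}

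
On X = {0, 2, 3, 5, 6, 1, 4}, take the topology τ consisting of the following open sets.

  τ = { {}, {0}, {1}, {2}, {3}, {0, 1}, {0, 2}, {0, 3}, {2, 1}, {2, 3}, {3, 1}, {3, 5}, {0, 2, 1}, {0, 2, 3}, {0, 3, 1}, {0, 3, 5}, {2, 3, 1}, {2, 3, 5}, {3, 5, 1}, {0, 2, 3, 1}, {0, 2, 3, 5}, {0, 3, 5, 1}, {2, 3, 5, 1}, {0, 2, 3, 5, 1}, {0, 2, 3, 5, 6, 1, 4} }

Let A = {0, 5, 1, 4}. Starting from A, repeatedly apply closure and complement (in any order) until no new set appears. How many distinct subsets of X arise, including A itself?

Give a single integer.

cl via duality: int({2, 3, 6}) = {2, 3}, so X∖{2, 3} = {0, 5, 6, 1, 4}
Write k for closure, c for complement:
  1. A     = {0, 5, 1, 4}
  2. kA    = {0, 5, 6, 1, 4}
  3. cA    = {2, 3, 6}
  4. ckA   = {2, 3}
  5. kcA   = {2, 3, 5, 6, 4}
  6. ckcA  = {0, 1}
  7. kckcA = {0, 6, 1, 4}
  8. ckckcA = {2, 3, 5}
applying k or c yields no new set

8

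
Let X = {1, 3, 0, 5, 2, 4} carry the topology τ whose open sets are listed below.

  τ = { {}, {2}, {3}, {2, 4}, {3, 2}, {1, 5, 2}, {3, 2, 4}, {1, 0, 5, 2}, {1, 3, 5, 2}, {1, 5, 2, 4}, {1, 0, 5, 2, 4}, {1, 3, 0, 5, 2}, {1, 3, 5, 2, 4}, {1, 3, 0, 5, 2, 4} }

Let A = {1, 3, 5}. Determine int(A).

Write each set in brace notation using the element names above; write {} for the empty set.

U open, U⊆A: {}, {3}. int(A) = ⋃ = {3}

{3}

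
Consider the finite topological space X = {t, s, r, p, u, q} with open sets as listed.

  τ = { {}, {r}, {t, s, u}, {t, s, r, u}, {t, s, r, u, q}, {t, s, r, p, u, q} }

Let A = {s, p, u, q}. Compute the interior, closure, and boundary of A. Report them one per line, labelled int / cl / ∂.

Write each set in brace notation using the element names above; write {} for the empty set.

int(A) = {}
cl(A)  = {t, s, p, u, q}
∂A     = {t, s, p, u, q}

interior: largest open inside A is {} (from {})
cl via duality: int({t, r}) = {r}, so X∖{r} = {t, s, p, u, q}
cl∖int = {t, s, p, u, q}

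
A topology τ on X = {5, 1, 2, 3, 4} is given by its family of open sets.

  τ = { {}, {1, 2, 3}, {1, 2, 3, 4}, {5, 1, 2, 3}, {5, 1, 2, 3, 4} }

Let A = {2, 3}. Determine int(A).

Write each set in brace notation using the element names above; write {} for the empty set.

interior: largest open inside A is {} (from {})

{}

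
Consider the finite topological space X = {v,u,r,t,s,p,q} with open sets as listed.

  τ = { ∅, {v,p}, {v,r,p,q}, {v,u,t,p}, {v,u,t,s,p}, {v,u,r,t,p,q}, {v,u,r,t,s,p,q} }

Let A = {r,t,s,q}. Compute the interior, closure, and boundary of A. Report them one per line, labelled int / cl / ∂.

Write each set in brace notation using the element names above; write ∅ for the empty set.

int(A) = ∅
cl(A)  = {u,r,t,s,q}
∂A     = {u,r,t,s,q}

opens ⊆ A: ∅; union → int = ∅
complement {v,u,p}; its interior {v,p}; cl(A) = X∖{v,p} = {u,r,t,s,q}
boundary = {u,r,t,s,q} ∖ ∅ = {u,r,t,s,q}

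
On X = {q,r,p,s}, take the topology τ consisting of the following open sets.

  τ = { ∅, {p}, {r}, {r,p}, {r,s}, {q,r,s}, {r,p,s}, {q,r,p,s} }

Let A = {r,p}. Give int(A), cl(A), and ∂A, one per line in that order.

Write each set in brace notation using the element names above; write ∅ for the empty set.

interior: largest open inside A is {r,p} (from ∅, {r}, {p}, {r,p})
cl via duality: int({q,s}) = ∅, so X∖∅ = {q,r,p,s}
cl∖int = {q,s}

int(A) = {r,p}
cl(A)  = {q,r,p,s}
∂A     = {q,s}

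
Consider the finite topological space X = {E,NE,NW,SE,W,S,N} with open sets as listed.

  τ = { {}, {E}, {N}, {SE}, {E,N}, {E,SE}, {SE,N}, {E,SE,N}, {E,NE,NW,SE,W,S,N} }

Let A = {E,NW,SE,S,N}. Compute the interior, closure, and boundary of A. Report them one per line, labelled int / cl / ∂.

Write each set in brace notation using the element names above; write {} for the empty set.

int(A) = {E,SE,N}
cl(A)  = {E,NE,NW,SE,W,S,N}
∂A     = {NE,NW,W,S}

interior: largest open inside A is {E,SE,N} (from {}, {N}, {E}, {SE}, {SE,N}, {E,SE}, {E,N}, {E,SE,N})
cl via duality: int({NE,W}) = {}, so X∖{} = {E,NE,NW,SE,W,S,N}
cl∖int = {NE,NW,W,S}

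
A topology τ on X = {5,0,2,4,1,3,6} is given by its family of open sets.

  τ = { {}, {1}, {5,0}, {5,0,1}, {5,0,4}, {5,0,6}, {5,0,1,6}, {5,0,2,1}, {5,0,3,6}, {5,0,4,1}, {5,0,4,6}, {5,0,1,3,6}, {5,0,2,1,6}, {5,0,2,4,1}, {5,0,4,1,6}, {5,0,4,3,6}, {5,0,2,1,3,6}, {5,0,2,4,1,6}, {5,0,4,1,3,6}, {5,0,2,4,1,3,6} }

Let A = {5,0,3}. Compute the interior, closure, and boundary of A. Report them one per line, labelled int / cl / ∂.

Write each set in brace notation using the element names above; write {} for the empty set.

open subsets of A: {}, {5,0}; so int(A) = {5,0}
closure: X∖int(X∖A) = X∖{1} = {5,0,2,4,3,6}
∂A = {5,0,2,4,3,6} minus {5,0} = {2,4,3,6}

int(A) = {5,0}
cl(A)  = {5,0,2,4,3,6}
∂A     = {2,4,3,6}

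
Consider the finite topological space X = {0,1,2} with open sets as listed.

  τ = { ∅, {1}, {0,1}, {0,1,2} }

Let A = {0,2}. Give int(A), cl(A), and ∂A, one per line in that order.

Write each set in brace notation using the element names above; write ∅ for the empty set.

opens ⊆ A: ∅; union → int = ∅
complement {1}; its interior {1}; cl(A) = X∖{1} = {0,2}
boundary = {0,2} ∖ ∅ = {0,2}

int(A) = ∅
cl(A)  = {0,2}
∂A     = {0,2}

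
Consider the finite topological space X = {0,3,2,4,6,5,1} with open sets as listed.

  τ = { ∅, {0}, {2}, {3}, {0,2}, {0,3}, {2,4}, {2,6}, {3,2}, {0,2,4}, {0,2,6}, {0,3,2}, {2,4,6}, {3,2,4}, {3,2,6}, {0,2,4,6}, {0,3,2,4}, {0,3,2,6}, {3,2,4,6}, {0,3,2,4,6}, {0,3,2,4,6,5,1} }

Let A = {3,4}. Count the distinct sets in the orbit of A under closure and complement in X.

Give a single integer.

cl via duality: int({0,2,6,5,1}) = {0,2,6}, so X∖{0,2,6} = {3,4,5,1}
Write k for closure, c for complement:
  1. A     = {3,4}
  2. kA    = {3,4,5,1}
  3. cA    = {0,2,6,5,1}
  4. ckA   = {0,2,6}
  5. kcA   = {0,2,4,6,5,1}
  6. ckcA  = {3}
  7. kckcA = {3,5,1}
  8. ckckcA = {0,2,4,6}
applying k or c yields no new set

8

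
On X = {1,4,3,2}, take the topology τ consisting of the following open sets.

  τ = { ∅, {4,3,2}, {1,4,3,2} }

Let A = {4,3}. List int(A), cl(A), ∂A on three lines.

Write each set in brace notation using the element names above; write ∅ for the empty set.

int(A) = ∅
cl(A)  = {1,4,3,2}
∂A     = {1,4,3,2}

interior: largest open inside A is ∅ (from ∅)
cl via duality: int({1,2}) = ∅, so X∖∅ = {1,4,3,2}
cl∖int = {1,4,3,2}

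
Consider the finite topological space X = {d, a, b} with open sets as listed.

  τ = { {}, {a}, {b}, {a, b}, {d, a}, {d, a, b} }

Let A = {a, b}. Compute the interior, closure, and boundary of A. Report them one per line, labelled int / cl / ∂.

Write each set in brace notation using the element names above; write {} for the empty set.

opens ⊆ A: {}, {b}, {a}, {a, b}; union → int = {a, b}
complement {d}; its interior {}; cl(A) = X∖{} = {d, a, b}
boundary = {d, a, b} ∖ {a, b} = {d}

int(A) = {a, b}
cl(A)  = {d, a, b}
∂A     = {d}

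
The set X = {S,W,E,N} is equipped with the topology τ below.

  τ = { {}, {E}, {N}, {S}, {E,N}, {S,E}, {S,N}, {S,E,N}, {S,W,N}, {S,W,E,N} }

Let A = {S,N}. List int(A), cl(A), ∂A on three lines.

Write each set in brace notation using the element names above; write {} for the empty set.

opens ⊆ A: {}, {S}, {N}, {S,N}; union → int = {S,N}
complement {W,E}; its interior {E}; cl(A) = X∖{E} = {S,W,N}
boundary = {S,W,N} ∖ {S,N} = {W}

int(A) = {S,N}
cl(A)  = {S,W,N}
∂A     = {W}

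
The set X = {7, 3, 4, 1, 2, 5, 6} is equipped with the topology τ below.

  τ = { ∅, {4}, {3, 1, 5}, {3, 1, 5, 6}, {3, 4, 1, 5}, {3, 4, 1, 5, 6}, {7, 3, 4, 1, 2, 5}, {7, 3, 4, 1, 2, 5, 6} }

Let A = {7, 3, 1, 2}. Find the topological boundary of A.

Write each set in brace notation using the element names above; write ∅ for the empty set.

open subsets of A: ∅; so int(A) = ∅
closure: X∖int(X∖A) = X∖{4} = {7, 3, 1, 2, 5, 6}
∂A = {7, 3, 1, 2, 5, 6} minus ∅ = {7, 3, 1, 2, 5, 6}

{7, 3, 1, 2, 5, 6}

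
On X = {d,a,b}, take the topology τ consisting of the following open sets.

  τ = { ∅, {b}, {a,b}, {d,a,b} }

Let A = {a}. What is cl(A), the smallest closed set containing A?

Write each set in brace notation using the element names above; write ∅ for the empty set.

cl via duality: int({d,b}) = {b}, so X∖{b} = {d,a}

{d,a}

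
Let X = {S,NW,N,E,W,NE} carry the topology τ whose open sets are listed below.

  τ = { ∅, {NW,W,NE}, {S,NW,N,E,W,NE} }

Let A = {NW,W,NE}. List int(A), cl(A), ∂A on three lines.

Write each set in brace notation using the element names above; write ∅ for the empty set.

int(A) = {NW,W,NE}
cl(A)  = {S,NW,N,E,W,NE}
∂A     = {S,N,E}

opens ⊆ A: ∅, {NW,W,NE}; union → int = {NW,W,NE}
complement {S,N,E}; its interior ∅; cl(A) = X∖∅ = {S,NW,N,E,W,NE}
boundary = {S,NW,N,E,W,NE} ∖ {NW,W,NE} = {S,N,E}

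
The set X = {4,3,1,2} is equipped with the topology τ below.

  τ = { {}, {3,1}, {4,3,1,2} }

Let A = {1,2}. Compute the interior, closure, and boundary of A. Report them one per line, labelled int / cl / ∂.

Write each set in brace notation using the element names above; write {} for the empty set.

U open, U⊆A: {}. int(A) = ⋃ = {}
X∖A={4,3}, int(X∖A)={}, hence cl(A)={4,3,1,2}
∂A: remove int from cl → {4,3,1,2}

int(A) = {}
cl(A)  = {4,3,1,2}
∂A     = {4,3,1,2}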